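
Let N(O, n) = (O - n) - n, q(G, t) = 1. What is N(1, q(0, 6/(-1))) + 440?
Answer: 439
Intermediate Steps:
N(O, n) = O - 2*n
N(1, q(0, 6/(-1))) + 440 = (1 - 2*1) + 440 = (1 - 2) + 440 = -1 + 440 = 439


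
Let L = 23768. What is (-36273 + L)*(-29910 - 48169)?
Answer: 976377895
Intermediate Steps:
(-36273 + L)*(-29910 - 48169) = (-36273 + 23768)*(-29910 - 48169) = -12505*(-78079) = 976377895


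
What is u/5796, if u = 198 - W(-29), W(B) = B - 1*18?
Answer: 35/828 ≈ 0.042271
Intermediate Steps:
W(B) = -18 + B (W(B) = B - 18 = -18 + B)
u = 245 (u = 198 - (-18 - 29) = 198 - 1*(-47) = 198 + 47 = 245)
u/5796 = 245/5796 = 245*(1/5796) = 35/828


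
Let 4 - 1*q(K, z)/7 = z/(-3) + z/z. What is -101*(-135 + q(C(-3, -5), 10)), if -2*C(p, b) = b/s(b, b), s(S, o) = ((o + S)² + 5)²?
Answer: 27472/3 ≈ 9157.3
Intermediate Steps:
s(S, o) = (5 + (S + o)²)² (s(S, o) = ((S + o)² + 5)² = (5 + (S + o)²)²)
C(p, b) = -b/(2*(5 + 4*b²)²) (C(p, b) = -b/(2*((5 + (b + b)²)²)) = -b/(2*((5 + (2*b)²)²)) = -b/(2*((5 + 4*b²)²)) = -b/(2*(5 + 4*b²)²))
q(K, z) = 21 + 7*z/3 (q(K, z) = 28 - 7*(z/(-3) + z/z) = 28 - 7*(z*(-⅓) + 1) = 28 - 7*(-z/3 + 1) = 28 - 7*(1 - z/3) = 28 + (-7 + 7*z/3) = 21 + 7*z/3)
-101*(-135 + q(C(-3, -5), 10)) = -101*(-135 + (21 + (7/3)*10)) = -101*(-135 + (21 + 70/3)) = -101*(-135 + 133/3) = -101*(-272/3) = 27472/3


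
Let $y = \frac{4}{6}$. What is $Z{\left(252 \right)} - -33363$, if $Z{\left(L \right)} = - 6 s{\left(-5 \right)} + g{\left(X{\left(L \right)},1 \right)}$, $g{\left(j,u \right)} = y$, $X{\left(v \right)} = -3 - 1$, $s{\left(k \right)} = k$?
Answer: $\frac{100181}{3} \approx 33394.0$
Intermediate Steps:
$X{\left(v \right)} = -4$ ($X{\left(v \right)} = -3 - 1 = -4$)
$y = \frac{2}{3}$ ($y = 4 \cdot \frac{1}{6} = \frac{2}{3} \approx 0.66667$)
$g{\left(j,u \right)} = \frac{2}{3}$
$Z{\left(L \right)} = \frac{92}{3}$ ($Z{\left(L \right)} = \left(-6\right) \left(-5\right) + \frac{2}{3} = 30 + \frac{2}{3} = \frac{92}{3}$)
$Z{\left(252 \right)} - -33363 = \frac{92}{3} - -33363 = \frac{92}{3} + 33363 = \frac{100181}{3}$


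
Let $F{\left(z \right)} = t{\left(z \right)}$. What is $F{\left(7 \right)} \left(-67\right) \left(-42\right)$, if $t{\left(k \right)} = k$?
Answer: $19698$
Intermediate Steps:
$F{\left(z \right)} = z$
$F{\left(7 \right)} \left(-67\right) \left(-42\right) = 7 \left(-67\right) \left(-42\right) = \left(-469\right) \left(-42\right) = 19698$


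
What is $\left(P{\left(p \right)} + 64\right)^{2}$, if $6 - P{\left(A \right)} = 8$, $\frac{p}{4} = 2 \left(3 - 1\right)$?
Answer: $3844$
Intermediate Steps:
$p = 16$ ($p = 4 \cdot 2 \left(3 - 1\right) = 4 \cdot 2 \cdot 2 = 4 \cdot 4 = 16$)
$P{\left(A \right)} = -2$ ($P{\left(A \right)} = 6 - 8 = -2$)
$\left(P{\left(p \right)} + 64\right)^{2} = \left(-2 + 64\right)^{2} = 62^{2} = 3844$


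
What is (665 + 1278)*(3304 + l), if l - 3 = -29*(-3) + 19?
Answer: 6631459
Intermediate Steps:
l = 109 (l = 3 + (-29*(-3) + 19) = 3 + (87 + 19) = 3 + 106 = 109)
(665 + 1278)*(3304 + l) = (665 + 1278)*(3304 + 109) = 1943*3413 = 6631459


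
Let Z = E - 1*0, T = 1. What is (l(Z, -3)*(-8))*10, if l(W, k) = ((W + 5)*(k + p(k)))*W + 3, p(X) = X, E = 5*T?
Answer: 23760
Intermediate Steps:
E = 5 (E = 5*1 = 5)
Z = 5 (Z = 5 - 1*0 = 5 + 0 = 5)
l(W, k) = 3 + 2*W*k*(5 + W) (l(W, k) = ((W + 5)*(k + k))*W + 3 = ((5 + W)*(2*k))*W + 3 = (2*k*(5 + W))*W + 3 = 2*W*k*(5 + W) + 3 = 3 + 2*W*k*(5 + W))
(l(Z, -3)*(-8))*10 = ((3 + 2*(-3)*5² + 10*5*(-3))*(-8))*10 = ((3 + 2*(-3)*25 - 150)*(-8))*10 = ((3 - 150 - 150)*(-8))*10 = -297*(-8)*10 = 2376*10 = 23760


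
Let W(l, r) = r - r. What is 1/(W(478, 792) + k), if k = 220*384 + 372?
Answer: 1/84852 ≈ 1.1785e-5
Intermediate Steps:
W(l, r) = 0
k = 84852 (k = 84480 + 372 = 84852)
1/(W(478, 792) + k) = 1/(0 + 84852) = 1/84852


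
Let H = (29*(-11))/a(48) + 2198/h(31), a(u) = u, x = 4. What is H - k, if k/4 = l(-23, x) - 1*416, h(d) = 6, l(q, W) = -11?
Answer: 33083/16 ≈ 2067.7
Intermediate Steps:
k = -1708 (k = 4*(-11 - 1*416) = 4*(-11 - 416) = 4*(-427) = -1708)
H = 5755/16 (H = (29*(-11))/48 + 2198/6 = -319*1/48 + 2198*(1/6) = -319/48 + 1099/3 = 5755/16 ≈ 359.69)
H - k = 5755/16 - 1*(-1708) = 5755/16 + 1708 = 33083/16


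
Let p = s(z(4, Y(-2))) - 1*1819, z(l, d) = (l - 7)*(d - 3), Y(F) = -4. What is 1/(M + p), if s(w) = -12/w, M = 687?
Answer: -7/7928 ≈ -0.00088295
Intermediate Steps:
z(l, d) = (-7 + l)*(-3 + d)
p = -12737/7 (p = -12/(21 - 7*(-4) - 3*4 - 4*4) - 1*1819 = -12/(21 + 28 - 12 - 16) - 1819 = -12/21 - 1819 = -12*1/21 - 1819 = -4/7 - 1819 = -12737/7 ≈ -1819.6)
1/(M + p) = 1/(687 - 12737/7) = 1/(-7928/7) = -7/7928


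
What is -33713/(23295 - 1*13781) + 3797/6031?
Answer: -167198445/57378934 ≈ -2.9139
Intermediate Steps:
-33713/(23295 - 1*13781) + 3797/6031 = -33713/(23295 - 13781) + 3797*(1/6031) = -33713/9514 + 3797/6031 = -167198445/57378934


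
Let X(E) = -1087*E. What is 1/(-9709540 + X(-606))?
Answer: -1/9050818 ≈ -1.1049e-7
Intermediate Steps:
1/(-9709540 + X(-606)) = 1/(-9709540 - 1087*(-606)) = 1/(-9709540 + 658722) = 1/(-9050818) = -1/9050818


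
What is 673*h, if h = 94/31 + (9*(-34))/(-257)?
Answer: 22642412/7967 ≈ 2842.0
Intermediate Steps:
h = 33644/7967 (h = 94*(1/31) - 306*(-1/257) = 94/31 + 306/257 = 33644/7967 ≈ 4.2229)
673*h = 673*(33644/7967) = 22642412/7967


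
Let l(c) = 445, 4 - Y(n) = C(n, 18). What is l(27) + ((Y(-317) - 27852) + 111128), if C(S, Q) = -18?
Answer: 83743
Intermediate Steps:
Y(n) = 22 (Y(n) = 4 - 1*(-18) = 4 + 18 = 22)
l(27) + ((Y(-317) - 27852) + 111128) = 445 + ((22 - 27852) + 111128) = 445 + (-27830 + 111128) = 445 + 83298 = 83743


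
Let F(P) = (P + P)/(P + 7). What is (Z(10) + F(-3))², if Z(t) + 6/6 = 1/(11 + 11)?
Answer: 729/121 ≈ 6.0248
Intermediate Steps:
F(P) = 2*P/(7 + P) (F(P) = (2*P)/(7 + P) = 2*P/(7 + P))
Z(t) = -21/22 (Z(t) = -1 + 1/(11 + 11) = -1 + 1/22 = -21/22)
(Z(10) + F(-3))² = (-21/22 + 2*(-3)/(7 - 3))² = (-21/22 + 2*(-3)/4)² = (-21/22 + 2*(-3)*(¼))² = (-21/22 - 3/2)² = (-27/11)² = 729/121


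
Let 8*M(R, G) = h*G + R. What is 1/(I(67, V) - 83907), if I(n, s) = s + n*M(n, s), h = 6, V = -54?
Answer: -8/688907 ≈ -1.1613e-5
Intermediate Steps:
M(R, G) = R/8 + 3*G/4 (M(R, G) = (6*G + R)/8 = (R + 6*G)/8 = R/8 + 3*G/4)
I(n, s) = s + n*(n/8 + 3*s/4)
1/(I(67, V) - 83907) = 1/((-54 + (⅛)*67*(67 + 6*(-54))) - 83907) = 1/((-54 + (⅛)*67*(67 - 324)) - 83907) = 1/((-54 + (⅛)*67*(-257)) - 83907) = 1/((-54 - 17219/8) - 83907) = 1/(-17651/8 - 83907) = 1/(-688907/8) = -8/688907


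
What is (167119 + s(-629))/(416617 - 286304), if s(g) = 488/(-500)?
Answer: 20889753/16289125 ≈ 1.2824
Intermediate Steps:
s(g) = -122/125 (s(g) = 488*(-1/500) = -122/125)
(167119 + s(-629))/(416617 - 286304) = (167119 - 122/125)/(416617 - 286304) = (20889753/125)/130313 = (20889753/125)*(1/130313) = 20889753/16289125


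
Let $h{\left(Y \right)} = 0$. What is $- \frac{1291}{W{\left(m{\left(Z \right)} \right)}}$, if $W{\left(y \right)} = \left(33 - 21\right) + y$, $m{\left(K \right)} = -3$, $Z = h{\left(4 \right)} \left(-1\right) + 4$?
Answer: $- \frac{1291}{9} \approx -143.44$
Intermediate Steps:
$Z = 4$ ($Z = 0 \left(-1\right) + 4 = 0 + 4 = 4$)
$W{\left(y \right)} = 12 + y$
$- \frac{1291}{W{\left(m{\left(Z \right)} \right)}} = - \frac{1291}{12 - 3} = - \frac{1291}{9}$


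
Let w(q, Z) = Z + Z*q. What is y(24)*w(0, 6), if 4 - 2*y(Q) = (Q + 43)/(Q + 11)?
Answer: 219/35 ≈ 6.2571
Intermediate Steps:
y(Q) = 2 - (43 + Q)/(2*(11 + Q)) (y(Q) = 2 - (Q + 43)/(2*(Q + 11)) = 2 - (43 + Q)/(2*(11 + Q)))
y(24)*w(0, 6) = ((1 + 3*24)/(2*(11 + 24)))*(6*(1 + 0)) = ((1/2)*(1 + 72)/35)*(6*1) = ((1/2)*(1/35)*73)*6 = (73/70)*6 = 219/35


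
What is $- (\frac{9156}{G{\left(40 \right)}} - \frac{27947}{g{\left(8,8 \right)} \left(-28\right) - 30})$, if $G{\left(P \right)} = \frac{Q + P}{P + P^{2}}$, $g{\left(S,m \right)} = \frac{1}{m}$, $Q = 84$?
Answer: $- \frac{253248034}{2077} \approx -1.2193 \cdot 10^{5}$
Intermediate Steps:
$G{\left(P \right)} = \frac{84 + P}{P + P^{2}}$
$- (\frac{9156}{G{\left(40 \right)}} - \frac{27947}{g{\left(8,8 \right)} \left(-28\right) - 30}) = - (\frac{9156}{\frac{1}{40} \frac{1}{1 + 40} \left(84 + 40\right)} - \frac{27947}{\frac{1}{8} \left(-28\right) - 30}) = - (\frac{9156}{\frac{1}{40} \cdot \frac{1}{41} \cdot 124} - \frac{27947}{\frac{1}{8} \left(-28\right) - 30}) = - (\frac{9156}{\frac{1}{40} \cdot \frac{1}{41} \cdot 124} - \frac{27947}{- \frac{7}{2} - 30}) = - (\frac{9156}{\frac{31}{410}} - \frac{27947}{- \frac{67}{2}}) = - (9156 \cdot \frac{410}{31} - - \frac{55894}{67}) = - (\frac{3753960}{31} + \frac{55894}{67}) = \left(-1\right) \frac{253248034}{2077} = - \frac{253248034}{2077}$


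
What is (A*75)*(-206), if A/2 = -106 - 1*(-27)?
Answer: 2441100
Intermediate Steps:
A = -158 (A = 2*(-106 - 1*(-27)) = 2*(-106 + 27) = 2*(-79) = -158)
(A*75)*(-206) = -158*75*(-206) = -11850*(-206) = 2441100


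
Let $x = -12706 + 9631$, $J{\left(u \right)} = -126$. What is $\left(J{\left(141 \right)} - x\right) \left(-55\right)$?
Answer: $-162195$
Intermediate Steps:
$x = -3075$
$\left(J{\left(141 \right)} - x\right) \left(-55\right) = \left(-126 - -3075\right) \left(-55\right) = \left(-126 + 3075\right) \left(-55\right) = 2949 \left(-55\right) = -162195$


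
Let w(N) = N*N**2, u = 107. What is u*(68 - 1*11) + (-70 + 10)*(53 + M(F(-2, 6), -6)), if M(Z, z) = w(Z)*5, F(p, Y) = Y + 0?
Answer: -61881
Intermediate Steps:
w(N) = N**3
F(p, Y) = Y
M(Z, z) = 5*Z**3 (M(Z, z) = Z**3*5 = 5*Z**3)
u*(68 - 1*11) + (-70 + 10)*(53 + M(F(-2, 6), -6)) = 107*(68 - 1*11) + (-70 + 10)*(53 + 5*6**3) = 107*(68 - 11) - 60*(53 + 5*216) = 107*57 - 60*(53 + 1080) = 6099 - 60*1133 = 6099 - 67980 = -61881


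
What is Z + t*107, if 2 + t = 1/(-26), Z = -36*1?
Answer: -6607/26 ≈ -254.12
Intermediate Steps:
Z = -36
t = -53/26 (t = -2 + 1/(-26) = -2 - 1/26 = -53/26 ≈ -2.0385)
Z + t*107 = -36 - 53/26*107 = -36 - 5671/26 = -6607/26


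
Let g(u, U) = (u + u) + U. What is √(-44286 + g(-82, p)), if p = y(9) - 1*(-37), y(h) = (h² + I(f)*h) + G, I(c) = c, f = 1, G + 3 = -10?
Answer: 4*I*√2771 ≈ 210.56*I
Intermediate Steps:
G = -13 (G = -3 - 10 = -13)
y(h) = -13 + h + h² (y(h) = (h² + 1*h) - 13 = (h² + h) - 13 = (h + h²) - 13 = -13 + h + h²)
p = 114 (p = (-13 + 9 + 9²) - 1*(-37) = (-13 + 9 + 81) + 37 = 77 + 37 = 114)
g(u, U) = U + 2*u (g(u, U) = 2*u + U = U + 2*u)
√(-44286 + g(-82, p)) = √(-44286 + (114 + 2*(-82))) = √(-44286 + (114 - 164)) = √(-44286 - 50) = √(-44336) = 4*I*√2771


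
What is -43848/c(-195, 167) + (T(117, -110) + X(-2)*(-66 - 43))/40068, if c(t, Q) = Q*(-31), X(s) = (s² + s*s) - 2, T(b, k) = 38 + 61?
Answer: 584676143/69144012 ≈ 8.4559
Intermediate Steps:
T(b, k) = 99
X(s) = -2 + 2*s² (X(s) = (s² + s²) - 2 = 2*s² - 2 = -2 + 2*s²)
c(t, Q) = -31*Q
-43848/c(-195, 167) + (T(117, -110) + X(-2)*(-66 - 43))/40068 = -43848/((-31*167)) + (99 + (-2 + 2*(-2)²)*(-66 - 43))/40068 = -43848/(-5177) + (99 + (-2 + 2*4)*(-109))*(1/40068) = -43848*(-1/5177) + (99 + (-2 + 8)*(-109))*(1/40068) = 43848/5177 + (99 + 6*(-109))*(1/40068) = 43848/5177 + (99 - 654)*(1/40068) = 43848/5177 - 555*1/40068 = 43848/5177 - 185/13356 = 584676143/69144012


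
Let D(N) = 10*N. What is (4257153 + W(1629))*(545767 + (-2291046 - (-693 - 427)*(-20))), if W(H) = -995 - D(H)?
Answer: -7494725626372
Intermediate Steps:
W(H) = -995 - 10*H
(4257153 + W(1629))*(545767 + (-2291046 - (-693 - 427)*(-20))) = (4257153 + (-995 - 10*1629))*(545767 + (-2291046 - (-693 - 427)*(-20))) = (4257153 + (-995 - 16290))*(545767 + (-2291046 - (-1120)*(-20))) = (4257153 - 17285)*(545767 + (-2291046 - 1*22400)) = 4239868*(545767 + (-2291046 - 22400)) = 4239868*(545767 - 2313446) = 4239868*(-1767679) = -7494725626372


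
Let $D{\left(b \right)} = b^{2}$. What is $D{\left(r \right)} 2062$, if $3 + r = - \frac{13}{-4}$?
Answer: $\frac{1031}{8} \approx 128.88$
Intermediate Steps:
$r = \frac{1}{4}$ ($r = -3 - \frac{13}{-4} = -3 - - \frac{13}{4} = -3 + \frac{13}{4} = \frac{1}{4} \approx 0.25$)
$D{\left(r \right)} 2062 = \left(\frac{1}{4}\right)^{2} \cdot 2062 = \frac{1}{16} \cdot 2062 = \frac{1031}{8}$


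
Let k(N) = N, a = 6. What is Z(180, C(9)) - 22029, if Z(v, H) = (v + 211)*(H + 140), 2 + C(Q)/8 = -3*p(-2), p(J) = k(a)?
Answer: -29849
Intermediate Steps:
p(J) = 6
C(Q) = -160 (C(Q) = -16 + 8*(-3*6) = -16 + 8*(-18) = -16 - 144 = -160)
Z(v, H) = (140 + H)*(211 + v) (Z(v, H) = (211 + v)*(140 + H) = (140 + H)*(211 + v))
Z(180, C(9)) - 22029 = (29540 + 140*180 + 211*(-160) - 160*180) - 22029 = (29540 + 25200 - 33760 - 28800) - 22029 = -7820 - 22029 = -29849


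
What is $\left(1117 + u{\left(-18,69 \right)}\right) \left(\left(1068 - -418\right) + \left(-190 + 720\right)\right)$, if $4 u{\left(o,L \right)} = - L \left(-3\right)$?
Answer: $2356200$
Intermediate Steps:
$u{\left(o,L \right)} = \frac{3 L}{4}$ ($u{\left(o,L \right)} = \frac{- L \left(-3\right)}{4} = \frac{3 L}{4}$)
$\left(1117 + u{\left(-18,69 \right)}\right) \left(\left(1068 - -418\right) + \left(-190 + 720\right)\right) = \left(1117 + \frac{3}{4} \cdot 69\right) \left(\left(1068 - -418\right) + \left(-190 + 720\right)\right) = \left(1117 + \frac{207}{4}\right) \left(\left(1068 + 418\right) + 530\right) = \frac{4675 \left(1486 + 530\right)}{4} = \frac{4675}{4} \cdot 2016 = 2356200$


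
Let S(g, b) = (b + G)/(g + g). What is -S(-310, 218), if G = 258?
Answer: 119/155 ≈ 0.76774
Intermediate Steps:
S(g, b) = (258 + b)/(2*g) (S(g, b) = (b + 258)/(g + g) = (258 + b)/((2*g)) = (258 + b)*(1/(2*g)) = (258 + b)/(2*g))
-S(-310, 218) = -(258 + 218)/(2*(-310)) = -(-1)*476/(2*310) = -1*(-119/155) = 119/155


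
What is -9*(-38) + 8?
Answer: 350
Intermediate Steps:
-9*(-38) + 8 = 342 + 8 = 350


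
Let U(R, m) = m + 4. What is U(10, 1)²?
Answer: 25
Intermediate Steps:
U(R, m) = 4 + m
U(10, 1)² = (4 + 1)² = 5² = 25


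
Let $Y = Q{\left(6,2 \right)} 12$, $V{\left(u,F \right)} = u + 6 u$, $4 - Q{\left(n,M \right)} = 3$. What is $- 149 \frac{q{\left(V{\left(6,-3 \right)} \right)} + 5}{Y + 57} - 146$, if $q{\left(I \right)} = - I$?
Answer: $- \frac{4561}{69} \approx -66.101$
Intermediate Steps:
$Q{\left(n,M \right)} = 1$ ($Q{\left(n,M \right)} = 4 - 3 = 1$)
$V{\left(u,F \right)} = 7 u$
$Y = 12$ ($Y = 1 \cdot 12 = 12$)
$- 149 \frac{q{\left(V{\left(6,-3 \right)} \right)} + 5}{Y + 57} - 146 = - 149 \frac{- 7 \cdot 6 + 5}{12 + 57} - 146 = - 149 \frac{\left(-1\right) 42 + 5}{69} - 146 = - 149 \left(-42 + 5\right) \frac{1}{69} - 146 = - 149 \left(\left(-37\right) \frac{1}{69}\right) - 146 = \left(-149\right) \left(- \frac{37}{69}\right) - 146 = \frac{5513}{69} - 146 = - \frac{4561}{69}$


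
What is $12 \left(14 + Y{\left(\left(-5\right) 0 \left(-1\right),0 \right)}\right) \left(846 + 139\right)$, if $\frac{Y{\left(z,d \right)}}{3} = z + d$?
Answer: $165480$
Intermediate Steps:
$Y{\left(z,d \right)} = 3 d + 3 z$ ($Y{\left(z,d \right)} = 3 \left(z + d\right) = 3 \left(d + z\right) = 3 d + 3 z$)
$12 \left(14 + Y{\left(\left(-5\right) 0 \left(-1\right),0 \right)}\right) \left(846 + 139\right) = 12 \left(14 + \left(3 \cdot 0 + 3 \left(-5\right) 0 \left(-1\right)\right)\right) \left(846 + 139\right) = 12 \left(14 + \left(0 + 3 \cdot 0 \left(-1\right)\right)\right) 985 = 12 \left(14 + \left(0 + 3 \cdot 0\right)\right) 985 = 12 \left(14 + \left(0 + 0\right)\right) 985 = 12 \left(14 + 0\right) 985 = 12 \cdot 14 \cdot 985 = 168 \cdot 985 = 165480$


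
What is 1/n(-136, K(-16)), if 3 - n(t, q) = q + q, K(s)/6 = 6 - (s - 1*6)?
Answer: -1/333 ≈ -0.0030030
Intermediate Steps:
K(s) = 72 - 6*s (K(s) = 6*(6 - (s - 1*6)) = 6*(6 - (s - 6)) = 6*(6 - (-6 + s)) = 6*(6 + (6 - s)) = 6*(12 - s) = 72 - 6*s)
n(t, q) = 3 - 2*q (n(t, q) = 3 - (q + q) = 3 - 2*q)
1/n(-136, K(-16)) = 1/(3 - 2*(72 - 6*(-16))) = 1/(3 - 2*(72 + 96)) = 1/(3 - 2*168) = 1/(3 - 336) = 1/(-333) = -1/333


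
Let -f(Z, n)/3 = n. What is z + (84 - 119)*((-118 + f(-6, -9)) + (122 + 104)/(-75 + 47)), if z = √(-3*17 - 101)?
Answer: 6935/2 + 2*I*√38 ≈ 3467.5 + 12.329*I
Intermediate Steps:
f(Z, n) = -3*n
z = 2*I*√38 (z = √(-51 - 101) = √(-152) = 2*I*√38 ≈ 12.329*I)
z + (84 - 119)*((-118 + f(-6, -9)) + (122 + 104)/(-75 + 47)) = 2*I*√38 + (84 - 119)*((-118 - 3*(-9)) + (122 + 104)/(-75 + 47)) = 2*I*√38 - 35*((-118 + 27) + 226/(-28)) = 2*I*√38 - 35*(-91 + 226*(-1/28)) = 2*I*√38 - 35*(-91 - 113/14) = 2*I*√38 - 35*(-1387/14) = 2*I*√38 + 6935/2 = 6935/2 + 2*I*√38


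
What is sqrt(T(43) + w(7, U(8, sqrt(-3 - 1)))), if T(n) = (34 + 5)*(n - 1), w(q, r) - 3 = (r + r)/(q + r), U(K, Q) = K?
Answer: sqrt(369465)/15 ≈ 40.522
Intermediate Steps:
w(q, r) = 3 + 2*r/(q + r) (w(q, r) = 3 + (r + r)/(q + r) = 3 + (2*r)/(q + r) = 3 + 2*r/(q + r))
T(n) = -39 + 39*n (T(n) = 39*(-1 + n) = -39 + 39*n)
sqrt(T(43) + w(7, U(8, sqrt(-3 - 1)))) = sqrt((-39 + 39*43) + (3*7 + 5*8)/(7 + 8)) = sqrt((-39 + 1677) + (21 + 40)/15) = sqrt(1638 + (1/15)*61) = sqrt(1638 + 61/15) = sqrt(24631/15) = sqrt(369465)/15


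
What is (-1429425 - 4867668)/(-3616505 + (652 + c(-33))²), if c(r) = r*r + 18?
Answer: 6297093/522424 ≈ 12.054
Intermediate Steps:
c(r) = 18 + r² (c(r) = r² + 18 = 18 + r²)
(-1429425 - 4867668)/(-3616505 + (652 + c(-33))²) = (-1429425 - 4867668)/(-3616505 + (652 + (18 + (-33)²))²) = -6297093/(-3616505 + (652 + (18 + 1089))²) = -6297093/(-3616505 + (652 + 1107)²) = -6297093/(-3616505 + 1759²) = -6297093/(-3616505 + 3094081) = -6297093/(-522424) = -6297093*(-1/522424) = 6297093/522424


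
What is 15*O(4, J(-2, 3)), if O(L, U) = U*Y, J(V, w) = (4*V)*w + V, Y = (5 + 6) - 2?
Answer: -3510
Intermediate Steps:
Y = 9 (Y = 11 - 2 = 9)
J(V, w) = V + 4*V*w (J(V, w) = 4*V*w + V = V + 4*V*w)
O(L, U) = 9*U (O(L, U) = U*9 = 9*U)
15*O(4, J(-2, 3)) = 15*(9*(-2*(1 + 4*3))) = 15*(9*(-2*(1 + 12))) = 15*(9*(-2*13)) = 15*(9*(-26)) = 15*(-234) = -3510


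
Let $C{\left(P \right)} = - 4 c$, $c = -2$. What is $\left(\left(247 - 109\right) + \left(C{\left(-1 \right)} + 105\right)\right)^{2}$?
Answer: $63001$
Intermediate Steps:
$C{\left(P \right)} = 8$ ($C{\left(P \right)} = \left(-4\right) \left(-2\right) = 8$)
$\left(\left(247 - 109\right) + \left(C{\left(-1 \right)} + 105\right)\right)^{2} = \left(\left(247 - 109\right) + \left(8 + 105\right)\right)^{2} = \left(138 + 113\right)^{2} = 251^{2} = 63001$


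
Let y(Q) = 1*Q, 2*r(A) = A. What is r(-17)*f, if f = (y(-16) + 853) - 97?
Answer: -6290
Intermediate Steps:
r(A) = A/2
y(Q) = Q
f = 740 (f = (-16 + 853) - 97 = 837 - 97 = 740)
r(-17)*f = ((1/2)*(-17))*740 = -17/2*740 = -6290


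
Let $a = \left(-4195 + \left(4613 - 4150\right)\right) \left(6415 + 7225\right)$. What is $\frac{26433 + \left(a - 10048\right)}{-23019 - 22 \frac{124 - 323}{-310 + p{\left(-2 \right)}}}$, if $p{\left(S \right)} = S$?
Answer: $\frac{7938542820}{3593153} \approx 2209.4$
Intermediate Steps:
$a = -50904480$ ($a = \left(-4195 + \left(4613 - 4150\right)\right) 13640 = \left(-4195 + 463\right) 13640 = \left(-3732\right) 13640 = -50904480$)
$\frac{26433 + \left(a - 10048\right)}{-23019 - 22 \frac{124 - 323}{-310 + p{\left(-2 \right)}}} = \frac{26433 - 50914528}{-23019 - 22 \frac{124 - 323}{-310 - 2}} = \frac{26433 - 50914528}{-23019 - 22 \left(- \frac{199}{-312}\right)} = - \frac{50888095}{-23019 - 22 \left(\left(-199\right) \left(- \frac{1}{312}\right)\right)} = - \frac{50888095}{-23019 - \frac{2189}{156}} = - \frac{50888095}{- \frac{3593153}{156}} = \left(-50888095\right) \left(- \frac{156}{3593153}\right) = \frac{7938542820}{3593153}$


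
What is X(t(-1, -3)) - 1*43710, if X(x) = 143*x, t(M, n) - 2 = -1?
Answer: -43567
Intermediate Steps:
t(M, n) = 1 (t(M, n) = 2 - 1 = 1)
X(t(-1, -3)) - 1*43710 = 143*1 - 1*43710 = 143 - 43710 = -43567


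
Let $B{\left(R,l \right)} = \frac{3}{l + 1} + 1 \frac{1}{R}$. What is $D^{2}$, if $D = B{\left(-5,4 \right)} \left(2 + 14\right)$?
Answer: $\frac{1024}{25} \approx 40.96$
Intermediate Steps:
$B{\left(R,l \right)} = \frac{1}{R} + \frac{3}{1 + l}$ ($B{\left(R,l \right)} = \frac{3}{1 + l} + \frac{1}{R} = \frac{1}{R} + \frac{3}{1 + l}$)
$D = \frac{32}{5}$ ($D = \frac{1 + 4 + 3 \left(-5\right)}{\left(-5\right) \left(1 + 4\right)} \left(2 + 14\right) = - \frac{1 + 4 - 15}{5 \cdot 5} \cdot 16 = \left(- \frac{1}{5}\right) \frac{1}{5} \left(-10\right) 16 = \frac{2}{5} \cdot 16 = \frac{32}{5} \approx 6.4$)
$D^{2} = \left(\frac{32}{5}\right)^{2} = \frac{1024}{25}$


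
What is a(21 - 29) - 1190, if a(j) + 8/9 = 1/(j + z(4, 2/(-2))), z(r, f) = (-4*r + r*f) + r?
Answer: -85747/72 ≈ -1190.9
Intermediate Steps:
z(r, f) = -3*r + f*r (z(r, f) = (-4*r + f*r) + r = -3*r + f*r)
a(j) = -8/9 + 1/(-16 + j) (a(j) = -8/9 + 1/(j + 4*(-3 + 2/(-2))) = -8/9 + 1/(j + 4*(-3 + 2*(-½))) = -8/9 + 1/(j + 4*(-3 - 1)) = -8/9 + 1/(j + 4*(-4)) = -8/9 + 1/(j - 16) = -8/9 + 1/(-16 + j))
a(21 - 29) - 1190 = (137 - 8*(21 - 29))/(9*(-16 + (21 - 29))) - 1190 = (137 - 8*(-8))/(9*(-16 - 8)) - 1190 = (⅑)*(137 + 64)/(-24) - 1190 = (⅑)*(-1/24)*201 - 1190 = -67/72 - 1190 = -85747/72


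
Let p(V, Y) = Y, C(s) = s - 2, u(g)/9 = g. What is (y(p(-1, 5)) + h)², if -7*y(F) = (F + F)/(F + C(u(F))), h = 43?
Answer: 52113961/28224 ≈ 1846.4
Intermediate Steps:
u(g) = 9*g
C(s) = -2 + s
y(F) = -2*F/(7*(-2 + 10*F)) (y(F) = -(F + F)/(7*(F + (-2 + 9*F))) = -2*F/(7*(-2 + 10*F)))
(y(p(-1, 5)) + h)² = (-1*5/(-7 + 35*5) + 43)² = (-1*5/(-7 + 175) + 43)² = (-1*5/168 + 43)² = (-1*5*1/168 + 43)² = (-5/168 + 43)² = (7219/168)² = 52113961/28224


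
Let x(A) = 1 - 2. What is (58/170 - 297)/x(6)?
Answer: 25216/85 ≈ 296.66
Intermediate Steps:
x(A) = -1
(58/170 - 297)/x(6) = (58/170 - 297)/(-1) = -(58*(1/170) - 297) = -(29/85 - 297) = -1*(-25216/85) = 25216/85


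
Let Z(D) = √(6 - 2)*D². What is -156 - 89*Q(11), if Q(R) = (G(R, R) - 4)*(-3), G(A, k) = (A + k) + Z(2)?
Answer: 6786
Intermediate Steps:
Z(D) = 2*D² (Z(D) = √4*D² = 2*D²)
G(A, k) = 8 + A + k (G(A, k) = (A + k) + 2*2² = (A + k) + 2*4 = (A + k) + 8 = 8 + A + k)
Q(R) = -12 - 6*R (Q(R) = ((8 + R + R) - 4)*(-3) = ((8 + 2*R) - 4)*(-3) = (4 + 2*R)*(-3) = -12 - 6*R)
-156 - 89*Q(11) = -156 - 89*(-12 - 6*11) = -156 - 89*(-12 - 66) = -156 - 89*(-78) = -156 + 6942 = 6786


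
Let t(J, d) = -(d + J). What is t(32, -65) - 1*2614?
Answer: -2581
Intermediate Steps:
t(J, d) = -J - d (t(J, d) = -(J + d) = -J - d)
t(32, -65) - 1*2614 = (-1*32 - 1*(-65)) - 1*2614 = (-32 + 65) - 2614 = 33 - 2614 = -2581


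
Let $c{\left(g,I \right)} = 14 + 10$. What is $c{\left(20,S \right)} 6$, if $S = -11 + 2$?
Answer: $144$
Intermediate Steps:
$S = -9$
$c{\left(g,I \right)} = 24$
$c{\left(20,S \right)} 6 = 24 \cdot 6 = 144$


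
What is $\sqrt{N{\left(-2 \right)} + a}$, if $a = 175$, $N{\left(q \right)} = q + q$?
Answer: $3 \sqrt{19} \approx 13.077$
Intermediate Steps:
$N{\left(q \right)} = 2 q$
$\sqrt{N{\left(-2 \right)} + a} = \sqrt{2 \left(-2\right) + 175} = \sqrt{-4 + 175} = \sqrt{171} = 3 \sqrt{19}$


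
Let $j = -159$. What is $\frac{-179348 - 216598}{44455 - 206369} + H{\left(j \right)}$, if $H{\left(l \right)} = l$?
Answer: $- \frac{12674190}{80957} \approx -156.55$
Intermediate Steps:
$\frac{-179348 - 216598}{44455 - 206369} + H{\left(j \right)} = \frac{-179348 - 216598}{44455 - 206369} - 159 = - \frac{395946}{-161914} - 159 = \left(-395946\right) \left(- \frac{1}{161914}\right) - 159 = \frac{197973}{80957} - 159 = - \frac{12674190}{80957}$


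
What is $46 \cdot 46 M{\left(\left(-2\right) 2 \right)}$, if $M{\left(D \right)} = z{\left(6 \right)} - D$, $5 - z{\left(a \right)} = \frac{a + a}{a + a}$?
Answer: $16928$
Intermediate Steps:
$z{\left(a \right)} = 4$ ($z{\left(a \right)} = 5 - \frac{a + a}{a + a} = 5 - \frac{2 a}{2 a} = 5 - 2 a \frac{1}{2 a} = 5 - 1 = 4$)
$M{\left(D \right)} = 4 - D$
$46 \cdot 46 M{\left(\left(-2\right) 2 \right)} = 46 \cdot 46 \left(4 - \left(-2\right) 2\right) = 2116 \left(4 - -4\right) = 2116 \left(4 + 4\right) = 2116 \cdot 8 = 16928$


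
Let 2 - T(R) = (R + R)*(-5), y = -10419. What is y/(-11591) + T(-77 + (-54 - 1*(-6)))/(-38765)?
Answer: 418358103/449325115 ≈ 0.93108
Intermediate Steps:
T(R) = 2 + 10*R (T(R) = 2 - (R + R)*(-5) = 2 - 2*R*(-5) = 2 - (-10)*R = 2 + 10*R)
y/(-11591) + T(-77 + (-54 - 1*(-6)))/(-38765) = -10419/(-11591) + (2 + 10*(-77 + (-54 - 1*(-6))))/(-38765) = -10419*(-1/11591) + (2 + 10*(-77 + (-54 + 6)))*(-1/38765) = 10419/11591 + (2 + 10*(-77 - 48))*(-1/38765) = 10419/11591 + (2 + 10*(-125))*(-1/38765) = 10419/11591 + (2 - 1250)*(-1/38765) = 10419/11591 - 1248*(-1/38765) = 10419/11591 + 1248/38765 = 418358103/449325115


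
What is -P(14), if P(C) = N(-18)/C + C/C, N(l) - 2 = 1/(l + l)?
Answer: -575/504 ≈ -1.1409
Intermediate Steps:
N(l) = 2 + 1/(2*l) (N(l) = 2 + 1/(l + l) = 2 + 1/(2*l))
P(C) = 1 + 71/(36*C) (P(C) = (2 + (1/2)/(-18))/C + C/C = (2 + (1/2)*(-1/18))/C + 1 = (2 - 1/36)/C + 1 = 71/(36*C) + 1 = 1 + 71/(36*C))
-P(14) = -(71/36 + 14)/14 = -575/(14*36) = -1*575/504 = -575/504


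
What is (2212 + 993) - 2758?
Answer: 447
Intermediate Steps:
(2212 + 993) - 2758 = 3205 - 2758 = 447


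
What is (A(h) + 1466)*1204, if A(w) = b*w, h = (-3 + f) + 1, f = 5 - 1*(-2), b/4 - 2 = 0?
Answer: 1813224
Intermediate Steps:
b = 8 (b = 8 + 4*0 = 8 + 0 = 8)
f = 7 (f = 5 + 2 = 7)
h = 5 (h = (-3 + 7) + 1 = 4 + 1 = 5)
A(w) = 8*w
(A(h) + 1466)*1204 = (8*5 + 1466)*1204 = (40 + 1466)*1204 = 1506*1204 = 1813224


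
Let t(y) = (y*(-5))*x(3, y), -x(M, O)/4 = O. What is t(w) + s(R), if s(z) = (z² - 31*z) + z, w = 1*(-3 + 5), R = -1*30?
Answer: 1880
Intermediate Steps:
x(M, O) = -4*O
R = -30
w = 2 (w = 1*2 = 2)
t(y) = 20*y² (t(y) = (y*(-5))*(-4*y) = (-5*y)*(-4*y) = 20*y²)
s(z) = z² - 30*z
t(w) + s(R) = 20*2² - 30*(-30 - 30) = 20*4 - 30*(-60) = 80 + 1800 = 1880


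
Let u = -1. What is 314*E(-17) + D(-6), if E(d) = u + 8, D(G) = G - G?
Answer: 2198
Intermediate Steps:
D(G) = 0
E(d) = 7 (E(d) = -1 + 8 = 7)
314*E(-17) + D(-6) = 314*7 + 0 = 2198 + 0 = 2198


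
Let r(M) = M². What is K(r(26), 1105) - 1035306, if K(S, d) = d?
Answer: -1034201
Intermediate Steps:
K(r(26), 1105) - 1035306 = 1105 - 1035306 = -1034201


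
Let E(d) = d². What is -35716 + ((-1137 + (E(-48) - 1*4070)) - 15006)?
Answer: -53625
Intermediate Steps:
-35716 + ((-1137 + (E(-48) - 1*4070)) - 15006) = -35716 + ((-1137 + ((-48)² - 1*4070)) - 15006) = -35716 + ((-1137 + (2304 - 4070)) - 15006) = -35716 + ((-1137 - 1766) - 15006) = -35716 + (-2903 - 15006) = -35716 - 17909 = -53625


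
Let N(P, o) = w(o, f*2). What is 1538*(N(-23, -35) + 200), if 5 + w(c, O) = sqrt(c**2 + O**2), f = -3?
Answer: 299910 + 1538*sqrt(1261) ≈ 3.5453e+5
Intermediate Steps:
w(c, O) = -5 + sqrt(O**2 + c**2) (w(c, O) = -5 + sqrt(c**2 + O**2) = -5 + sqrt(O**2 + c**2))
N(P, o) = -5 + sqrt(36 + o**2) (N(P, o) = -5 + sqrt((-3*2)**2 + o**2) = -5 + sqrt((-6)**2 + o**2) = -5 + sqrt(36 + o**2))
1538*(N(-23, -35) + 200) = 1538*((-5 + sqrt(36 + (-35)**2)) + 200) = 1538*((-5 + sqrt(36 + 1225)) + 200) = 1538*((-5 + sqrt(1261)) + 200) = 1538*(195 + sqrt(1261)) = 299910 + 1538*sqrt(1261)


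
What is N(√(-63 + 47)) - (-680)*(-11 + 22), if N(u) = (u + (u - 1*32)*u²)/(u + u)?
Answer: 14945/2 - 64*I ≈ 7472.5 - 64.0*I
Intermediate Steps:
N(u) = (u + u²*(-32 + u))/(2*u) (N(u) = (u + (u - 32)*u²)/((2*u)) = (u + (-32 + u)*u²)*(1/(2*u)) = (u + u²*(-32 + u))*(1/(2*u)) = (u + u²*(-32 + u))/(2*u))
N(√(-63 + 47)) - (-680)*(-11 + 22) = (½ + (√(-63 + 47))²/2 - 16*√(-63 + 47)) - (-680)*(-11 + 22) = (½ + (√(-16))²/2 - 64*I) - (-680)*11 = (½ + (4*I)²/2 - 64*I) - 1*(-7480) = (½ + (½)*(-16) - 64*I) + 7480 = (½ - 8 - 64*I) + 7480 = (-15/2 - 64*I) + 7480 = 14945/2 - 64*I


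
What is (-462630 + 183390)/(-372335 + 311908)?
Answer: 279240/60427 ≈ 4.6211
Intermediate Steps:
(-462630 + 183390)/(-372335 + 311908) = -279240/(-60427) = -279240*(-1/60427) = 279240/60427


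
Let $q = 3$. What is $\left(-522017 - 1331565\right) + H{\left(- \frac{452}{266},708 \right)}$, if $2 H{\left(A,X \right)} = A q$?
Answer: $- \frac{246526745}{133} \approx -1.8536 \cdot 10^{6}$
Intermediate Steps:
$H{\left(A,X \right)} = \frac{3 A}{2}$ ($H{\left(A,X \right)} = \frac{A 3}{2} = \frac{3 A}{2}$)
$\left(-522017 - 1331565\right) + H{\left(- \frac{452}{266},708 \right)} = \left(-522017 - 1331565\right) + \frac{3 \left(- \frac{452}{266}\right)}{2} = -1853582 + \frac{3 \left(\left(-452\right) \frac{1}{266}\right)}{2} = -1853582 + \frac{3}{2} \left(- \frac{226}{133}\right) = -1853582 - \frac{339}{133} = - \frac{246526745}{133}$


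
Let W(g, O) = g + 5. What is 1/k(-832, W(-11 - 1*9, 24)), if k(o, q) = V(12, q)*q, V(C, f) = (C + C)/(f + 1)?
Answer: 7/180 ≈ 0.038889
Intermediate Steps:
W(g, O) = 5 + g
V(C, f) = 2*C/(1 + f) (V(C, f) = (2*C)/(1 + f) = 2*C/(1 + f))
k(o, q) = 24*q/(1 + q) (k(o, q) = (2*12/(1 + q))*q = (24/(1 + q))*q = 24*q/(1 + q))
1/k(-832, W(-11 - 1*9, 24)) = 1/(24*(5 + (-11 - 1*9))/(1 + (5 + (-11 - 1*9)))) = 1/(24*(5 + (-11 - 9))/(1 + (5 + (-11 - 9)))) = 1/(24*(5 - 20)/(1 + (5 - 20))) = 1/(24*(-15)/(1 - 15)) = 1/(24*(-15)/(-14)) = 1/(24*(-15)*(-1/14)) = 1/(180/7) = 7/180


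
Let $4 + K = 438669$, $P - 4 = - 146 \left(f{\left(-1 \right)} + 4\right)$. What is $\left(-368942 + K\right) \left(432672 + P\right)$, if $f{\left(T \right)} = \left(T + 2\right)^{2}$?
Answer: $30116570958$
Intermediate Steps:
$f{\left(T \right)} = \left(2 + T\right)^{2}$
$P = -726$ ($P = 4 - 146 \left(\left(2 - 1\right)^{2} + 4\right) = 4 - 146 \left(1^{2} + 4\right) = 4 - 146 \left(1 + 4\right) = 4 - 730 = -726$)
$K = 438665$ ($K = -4 + 438669 = 438665$)
$\left(-368942 + K\right) \left(432672 + P\right) = \left(-368942 + 438665\right) \left(432672 - 726\right) = 69723 \cdot 431946 = 30116570958$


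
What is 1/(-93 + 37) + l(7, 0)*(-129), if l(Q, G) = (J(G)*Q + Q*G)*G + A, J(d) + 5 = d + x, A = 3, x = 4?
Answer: -21673/56 ≈ -387.02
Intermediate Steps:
J(d) = -1 + d (J(d) = -5 + (d + 4) = -5 + (4 + d) = -1 + d)
l(Q, G) = 3 + G*(G*Q + Q*(-1 + G)) (l(Q, G) = ((-1 + G)*Q + Q*G)*G + 3 = (Q*(-1 + G) + G*Q)*G + 3 = (G*Q + Q*(-1 + G))*G + 3 = G*(G*Q + Q*(-1 + G)) + 3 = 3 + G*(G*Q + Q*(-1 + G)))
1/(-93 + 37) + l(7, 0)*(-129) = 1/(-93 + 37) + (3 - 1*0*7 + 2*7*0²)*(-129) = 1/(-56) + (3 + 0 + 2*7*0)*(-129) = -1/56 + (3 + 0 + 0)*(-129) = -1/56 + 3*(-129) = -1/56 - 387 = -21673/56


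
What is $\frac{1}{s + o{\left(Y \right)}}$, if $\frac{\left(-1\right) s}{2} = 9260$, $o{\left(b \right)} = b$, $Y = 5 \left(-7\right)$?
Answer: $- \frac{1}{18555} \approx -5.3894 \cdot 10^{-5}$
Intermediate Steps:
$Y = -35$
$s = -18520$ ($s = \left(-2\right) 9260 = -18520$)
$\frac{1}{s + o{\left(Y \right)}} = \frac{1}{-18520 - 35} = \frac{1}{-18555} = - \frac{1}{18555}$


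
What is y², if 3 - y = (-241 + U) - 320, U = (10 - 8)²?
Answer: 313600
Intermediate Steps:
U = 4 (U = 2² = 4)
y = 560 (y = 3 - ((-241 + 4) - 320) = 3 - (-237 - 320) = 3 - 1*(-557) = 3 + 557 = 560)
y² = 560² = 313600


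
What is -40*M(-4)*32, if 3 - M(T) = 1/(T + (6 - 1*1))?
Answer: -2560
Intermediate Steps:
M(T) = 3 - 1/(5 + T) (M(T) = 3 - 1/(T + (6 - 1*1)) = 3 - 1/(T + (6 - 1)) = 3 - 1/(T + 5) = 3 - 1/(5 + T))
-40*M(-4)*32 = -40*(14 + 3*(-4))/(5 - 4)*32 = -40*(14 - 12)/1*32 = -40*2*32 = -80*32 = -2560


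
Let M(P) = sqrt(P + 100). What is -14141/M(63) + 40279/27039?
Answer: 40279/27039 - 14141*sqrt(163)/163 ≈ -1106.1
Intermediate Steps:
M(P) = sqrt(100 + P)
-14141/M(63) + 40279/27039 = -14141/sqrt(100 + 63) + 40279/27039 = -14141*sqrt(163)/163 + 40279*(1/27039) = -14141*sqrt(163)/163 + 40279/27039 = 40279/27039 - 14141*sqrt(163)/163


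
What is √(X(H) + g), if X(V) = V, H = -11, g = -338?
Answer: I*√349 ≈ 18.682*I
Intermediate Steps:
√(X(H) + g) = √(-11 - 338) = √(-349) = I*√349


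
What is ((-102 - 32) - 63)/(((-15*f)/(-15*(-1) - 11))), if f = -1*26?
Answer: -394/195 ≈ -2.0205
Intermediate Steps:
f = -26
((-102 - 32) - 63)/(((-15*f)/(-15*(-1) - 11))) = ((-102 - 32) - 63)/(((-15*(-26))/(-15*(-1) - 11))) = (-134 - 63)/((390/(15 - 11))) = -197/(390/4) = -197/(390*(¼)) = -197/195/2 = -197*2/195 = -394/195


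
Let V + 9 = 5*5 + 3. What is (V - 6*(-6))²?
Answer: 3025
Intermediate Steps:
V = 19 (V = -9 + (5*5 + 3) = -9 + (25 + 3) = -9 + 28 = 19)
(V - 6*(-6))² = (19 - 6*(-6))² = (19 + 36)² = 55² = 3025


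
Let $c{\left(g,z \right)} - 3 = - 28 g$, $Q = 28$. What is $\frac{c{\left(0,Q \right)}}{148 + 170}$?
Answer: $\frac{1}{106} \approx 0.009434$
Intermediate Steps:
$c{\left(g,z \right)} = 3 - 28 g$
$\frac{c{\left(0,Q \right)}}{148 + 170} = \frac{3 - 0}{148 + 170} = \frac{3 + 0}{318} = 3 \cdot \frac{1}{318} = \frac{1}{106}$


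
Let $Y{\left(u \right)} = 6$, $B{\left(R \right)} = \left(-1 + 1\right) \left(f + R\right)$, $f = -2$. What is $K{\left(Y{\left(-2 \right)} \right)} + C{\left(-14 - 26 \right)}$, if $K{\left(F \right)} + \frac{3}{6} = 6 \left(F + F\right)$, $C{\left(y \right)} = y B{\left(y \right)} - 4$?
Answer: $\frac{135}{2} \approx 67.5$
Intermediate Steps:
$B{\left(R \right)} = 0$ ($B{\left(R \right)} = \left(-1 + 1\right) \left(-2 + R\right) = 0 \left(-2 + R\right) = 0$)
$C{\left(y \right)} = -4$ ($C{\left(y \right)} = y 0 - 4 = 0 - 4 = -4$)
$K{\left(F \right)} = - \frac{1}{2} + 12 F$ ($K{\left(F \right)} = - \frac{1}{2} + 6 \left(F + F\right) = - \frac{1}{2} + 6 \cdot 2 F = - \frac{1}{2} + 12 F$)
$K{\left(Y{\left(-2 \right)} \right)} + C{\left(-14 - 26 \right)} = \left(- \frac{1}{2} + 12 \cdot 6\right) - 4 = \left(- \frac{1}{2} + 72\right) - 4 = \frac{143}{2} - 4 = \frac{135}{2}$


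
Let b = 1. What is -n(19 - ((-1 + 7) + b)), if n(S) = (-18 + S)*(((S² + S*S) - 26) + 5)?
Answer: 1602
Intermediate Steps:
n(S) = (-21 + 2*S²)*(-18 + S) (n(S) = (-18 + S)*(((S² + S²) - 26) + 5) = (-18 + S)*((2*S² - 26) + 5) = (-18 + S)*((-26 + 2*S²) + 5) = (-18 + S)*(-21 + 2*S²) = (-21 + 2*S²)*(-18 + S))
-n(19 - ((-1 + 7) + b)) = -(378 - 36*(19 - ((-1 + 7) + 1))² - 21*(19 - ((-1 + 7) + 1)) + 2*(19 - ((-1 + 7) + 1))³) = -(378 - 36*(19 - (6 + 1))² - 21*(19 - (6 + 1)) + 2*(19 - (6 + 1))³) = -(378 - 36*(19 - 1*7)² - 21*(19 - 1*7) + 2*(19 - 1*7)³) = -(378 - 36*(19 - 7)² - 21*(19 - 7) + 2*(19 - 7)³) = -(378 - 36*12² - 21*12 + 2*12³) = -(378 - 36*144 - 252 + 2*1728) = -(378 - 5184 - 252 + 3456) = -1*(-1602) = 1602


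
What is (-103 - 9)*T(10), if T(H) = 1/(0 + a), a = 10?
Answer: -56/5 ≈ -11.200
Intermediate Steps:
T(H) = 1/10 (T(H) = 1/(0 + 10) = 1/10)
(-103 - 9)*T(10) = (-103 - 9)*(1/10) = -112*1/10 = -56/5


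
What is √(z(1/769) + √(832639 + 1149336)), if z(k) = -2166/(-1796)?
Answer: √(972534 + 4032020*√79279)/898 ≈ 37.537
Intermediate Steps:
z(k) = 1083/898 (z(k) = -2166*(-1/1796) = 1083/898)
√(z(1/769) + √(832639 + 1149336)) = √(1083/898 + √(832639 + 1149336)) = √(1083/898 + √1981975) = √(1083/898 + 5*√79279)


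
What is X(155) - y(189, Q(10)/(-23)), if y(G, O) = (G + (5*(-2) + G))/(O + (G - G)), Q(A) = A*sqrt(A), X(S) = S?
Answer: 155 + 2116*sqrt(10)/25 ≈ 422.66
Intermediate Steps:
Q(A) = A**(3/2)
y(G, O) = (-10 + 2*G)/O (y(G, O) = (G + (-10 + G))/(O + 0) = (-10 + 2*G)/O)
X(155) - y(189, Q(10)/(-23)) = 155 - 2*(-5 + 189)/(10**(3/2)/(-23)) = 155 - 2*184/((10*sqrt(10))*(-1/23)) = 155 - 2*184/((-10*sqrt(10)/23)) = 155 - 2*(-23*sqrt(10)/100)*184 = 155 - (-2116)*sqrt(10)/25 = 155 + 2116*sqrt(10)/25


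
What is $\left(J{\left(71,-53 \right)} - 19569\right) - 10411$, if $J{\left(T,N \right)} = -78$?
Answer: $-30058$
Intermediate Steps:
$\left(J{\left(71,-53 \right)} - 19569\right) - 10411 = \left(-78 - 19569\right) - 10411 = -19647 - 10411 = -30058$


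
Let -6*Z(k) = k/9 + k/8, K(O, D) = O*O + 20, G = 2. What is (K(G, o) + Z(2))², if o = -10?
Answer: 26697889/46656 ≈ 572.23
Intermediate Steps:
K(O, D) = 20 + O² (K(O, D) = O² + 20 = 20 + O²)
Z(k) = -17*k/432 (Z(k) = -(k/9 + k/8)/6 = -17*k/432)
(K(G, o) + Z(2))² = ((20 + 2²) - 17/432*2)² = ((20 + 4) - 17/216)² = (24 - 17/216)² = (5167/216)² = 26697889/46656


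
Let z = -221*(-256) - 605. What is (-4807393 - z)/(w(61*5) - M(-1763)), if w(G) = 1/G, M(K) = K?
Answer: -370831505/134429 ≈ -2758.6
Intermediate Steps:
z = 55971 (z = 56576 - 605 = 55971)
(-4807393 - z)/(w(61*5) - M(-1763)) = (-4807393 - 1*55971)/(1/(61*5) - 1*(-1763)) = (-4807393 - 55971)/(1/305 + 1763) = -4863364/(1/305 + 1763) = -4863364/537716/305 = -4863364*305/537716 = -370831505/134429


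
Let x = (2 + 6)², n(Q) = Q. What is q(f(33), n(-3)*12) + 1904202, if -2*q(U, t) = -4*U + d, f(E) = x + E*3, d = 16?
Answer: 1904520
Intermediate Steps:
x = 64 (x = 8² = 64)
f(E) = 64 + 3*E (f(E) = 64 + E*3 = 64 + 3*E)
q(U, t) = -8 + 2*U (q(U, t) = -(-4*U + 16)/2 = -(16 - 4*U)/2 = -8 + 2*U)
q(f(33), n(-3)*12) + 1904202 = (-8 + 2*(64 + 3*33)) + 1904202 = (-8 + 2*(64 + 99)) + 1904202 = (-8 + 2*163) + 1904202 = (-8 + 326) + 1904202 = 318 + 1904202 = 1904520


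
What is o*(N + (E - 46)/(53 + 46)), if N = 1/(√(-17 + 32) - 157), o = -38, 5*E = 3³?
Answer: 96489923/6096915 + 19*√15/12317 ≈ 15.832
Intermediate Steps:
E = 27/5 (E = (⅕)*3³ = (⅕)*27 = 27/5 ≈ 5.4000)
N = 1/(-157 + √15) (N = 1/(√15 - 157) = 1/(-157 + √15) ≈ -0.0065305)
o*(N + (E - 46)/(53 + 46)) = -38*((-157/24634 - √15/24634) + (27/5 - 46)/(53 + 46)) = -38*((-157/24634 - √15/24634) - 203/5/99) = -38*((-157/24634 - √15/24634) - 203/5*1/99) = -38*((-157/24634 - √15/24634) - 203/495) = -38*(-5078417/12193830 - √15/24634) = 96489923/6096915 + 19*√15/12317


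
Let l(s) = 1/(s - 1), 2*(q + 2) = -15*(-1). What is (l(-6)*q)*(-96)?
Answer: 528/7 ≈ 75.429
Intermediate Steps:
q = 11/2 (q = -2 + (-15*(-1))/2 = -2 + (½)*15 = -2 + 15/2 = 11/2 ≈ 5.5000)
l(s) = 1/(-1 + s)
(l(-6)*q)*(-96) = ((11/2)/(-1 - 6))*(-96) = ((11/2)/(-7))*(-96) = -⅐*11/2*(-96) = -11/14*(-96) = 528/7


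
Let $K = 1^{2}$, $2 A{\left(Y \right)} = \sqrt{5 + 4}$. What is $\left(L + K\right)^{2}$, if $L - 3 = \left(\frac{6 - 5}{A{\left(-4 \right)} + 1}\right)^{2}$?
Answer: $\frac{10816}{625} \approx 17.306$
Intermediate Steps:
$A{\left(Y \right)} = \frac{3}{2}$ ($A{\left(Y \right)} = \frac{\sqrt{5 + 4}}{2} = \frac{\sqrt{9}}{2} = \frac{1}{2} \cdot 3 = \frac{3}{2}$)
$L = \frac{79}{25}$ ($L = 3 + \left(\frac{6 - 5}{\frac{3}{2} + 1}\right)^{2} = 3 + \left(1 \frac{1}{\frac{5}{2}}\right)^{2} = 3 + \left(1 \cdot \frac{2}{5}\right)^{2} = 3 + \left(\frac{2}{5}\right)^{2} = 3 + \frac{4}{25} = \frac{79}{25} \approx 3.16$)
$K = 1$
$\left(L + K\right)^{2} = \left(\frac{79}{25} + 1\right)^{2} = \left(\frac{104}{25}\right)^{2} = \frac{10816}{625}$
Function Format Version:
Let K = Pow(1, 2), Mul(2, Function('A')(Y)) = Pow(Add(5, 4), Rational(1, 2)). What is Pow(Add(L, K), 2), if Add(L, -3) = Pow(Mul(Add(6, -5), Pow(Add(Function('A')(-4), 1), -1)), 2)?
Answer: Rational(10816, 625) ≈ 17.306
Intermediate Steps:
Function('A')(Y) = Rational(3, 2) (Function('A')(Y) = Mul(Rational(1, 2), Pow(Add(5, 4), Rational(1, 2))) = Mul(Rational(1, 2), Pow(9, Rational(1, 2))) = Mul(Rational(1, 2), 3) = Rational(3, 2))
L = Rational(79, 25) (L = Add(3, Pow(Mul(Add(6, -5), Pow(Add(Rational(3, 2), 1), -1)), 2)) = Add(3, Pow(Mul(1, Pow(Rational(5, 2), -1)), 2)) = Add(3, Pow(Mul(1, Rational(2, 5)), 2)) = Add(3, Pow(Rational(2, 5), 2)) = Add(3, Rational(4, 25)) = Rational(79, 25) ≈ 3.1600)
K = 1
Pow(Add(L, K), 2) = Pow(Add(Rational(79, 25), 1), 2) = Pow(Rational(104, 25), 2) = Rational(10816, 625)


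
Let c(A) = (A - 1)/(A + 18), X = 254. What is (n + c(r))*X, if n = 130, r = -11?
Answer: 228092/7 ≈ 32585.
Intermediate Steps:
c(A) = (-1 + A)/(18 + A)
(n + c(r))*X = (130 + (-1 - 11)/(18 - 11))*254 = (130 - 12/7)*254 = (898/7)*254 = 228092/7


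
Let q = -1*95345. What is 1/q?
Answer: -1/95345 ≈ -1.0488e-5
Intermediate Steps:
q = -95345
1/q = 1/(-95345) = -1/95345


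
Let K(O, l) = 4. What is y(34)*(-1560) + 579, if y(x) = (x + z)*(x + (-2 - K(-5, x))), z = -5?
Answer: -1266141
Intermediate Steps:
y(x) = (-6 + x)*(-5 + x) (y(x) = (x - 5)*(x + (-2 - 1*4)) = (-5 + x)*(x + (-2 - 4)) = (-5 + x)*(x - 6) = (-5 + x)*(-6 + x) = (-6 + x)*(-5 + x))
y(34)*(-1560) + 579 = (30 + 34² - 11*34)*(-1560) + 579 = (30 + 1156 - 374)*(-1560) + 579 = 812*(-1560) + 579 = -1266720 + 579 = -1266141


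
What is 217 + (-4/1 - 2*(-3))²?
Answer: 221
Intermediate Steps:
217 + (-4/1 - 2*(-3))² = 217 + (-4*1 + 6)² = 217 + (-4 + 6)² = 217 + 2² = 217 + 4 = 221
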